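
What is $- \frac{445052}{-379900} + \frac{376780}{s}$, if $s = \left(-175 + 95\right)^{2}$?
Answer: $\frac{364967637}{6078400} \approx 60.043$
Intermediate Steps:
$s = 6400$ ($s = \left(-80\right)^{2} = 6400$)
$- \frac{445052}{-379900} + \frac{376780}{s} = - \frac{445052}{-379900} + \frac{376780}{6400} = \left(-445052\right) \left(- \frac{1}{379900}\right) + 376780 \cdot \frac{1}{6400} = \frac{111263}{94975} + \frac{18839}{320} = \frac{364967637}{6078400}$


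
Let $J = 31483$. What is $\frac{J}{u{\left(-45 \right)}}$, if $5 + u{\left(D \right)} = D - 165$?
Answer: $- \frac{31483}{215} \approx -146.43$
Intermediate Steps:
$u{\left(D \right)} = -170 + D$ ($u{\left(D \right)} = -5 + \left(D - 165\right) = -5 + \left(-165 + D\right) = -170 + D$)
$\frac{J}{u{\left(-45 \right)}} = \frac{31483}{-170 - 45} = \frac{31483}{-215} = 31483 \left(- \frac{1}{215}\right) = - \frac{31483}{215}$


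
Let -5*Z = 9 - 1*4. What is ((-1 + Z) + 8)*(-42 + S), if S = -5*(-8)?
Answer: -12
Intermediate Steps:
Z = -1 (Z = -(9 - 1*4)/5 = -(9 - 4)/5 = -⅕*5 = -1)
S = 40
((-1 + Z) + 8)*(-42 + S) = ((-1 - 1) + 8)*(-42 + 40) = (-2 + 8)*(-2) = 6*(-2) = -12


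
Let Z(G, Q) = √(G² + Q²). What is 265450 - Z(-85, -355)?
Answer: 265450 - 5*√5330 ≈ 2.6509e+5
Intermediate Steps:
265450 - Z(-85, -355) = 265450 - √((-85)² + (-355)²) = 265450 - √(7225 + 126025) = 265450 - √133250 = 265450 - 5*√5330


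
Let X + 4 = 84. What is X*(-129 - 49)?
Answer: -14240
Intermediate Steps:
X = 80 (X = -4 + 84 = 80)
X*(-129 - 49) = 80*(-129 - 49) = 80*(-178) = -14240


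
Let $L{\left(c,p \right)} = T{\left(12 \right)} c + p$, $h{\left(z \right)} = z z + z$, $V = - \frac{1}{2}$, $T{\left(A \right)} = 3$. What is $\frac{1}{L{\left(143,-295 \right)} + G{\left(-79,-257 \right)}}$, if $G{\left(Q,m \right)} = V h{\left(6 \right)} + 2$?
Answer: $\frac{1}{115} \approx 0.0086956$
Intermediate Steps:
$V = - \frac{1}{2}$ ($V = \left(-1\right) \frac{1}{2} = - \frac{1}{2} \approx -0.5$)
$h{\left(z \right)} = z + z^{2}$ ($h{\left(z \right)} = z^{2} + z = z + z^{2}$)
$L{\left(c,p \right)} = p + 3 c$ ($L{\left(c,p \right)} = 3 c + p = p + 3 c$)
$G{\left(Q,m \right)} = -19$ ($G{\left(Q,m \right)} = - \frac{6 \left(1 + 6\right)}{2} + 2 = - \frac{6 \cdot 7}{2} + 2 = \left(- \frac{1}{2}\right) 42 + 2 = -21 + 2 = -19$)
$\frac{1}{L{\left(143,-295 \right)} + G{\left(-79,-257 \right)}} = \frac{1}{\left(-295 + 3 \cdot 143\right) - 19} = \frac{1}{\left(-295 + 429\right) - 19} = \frac{1}{134 - 19} = \frac{1}{115}$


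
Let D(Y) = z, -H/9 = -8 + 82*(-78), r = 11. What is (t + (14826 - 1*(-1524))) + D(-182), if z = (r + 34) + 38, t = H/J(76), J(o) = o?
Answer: 326636/19 ≈ 17191.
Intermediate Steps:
H = 57636 (H = -9*(-8 + 82*(-78)) = -9*(-8 - 6396) = -9*(-6404) = 57636)
t = 14409/19 (t = 57636/76 = 57636*(1/76) = 14409/19 ≈ 758.37)
z = 83 (z = (11 + 34) + 38 = 45 + 38 = 83)
D(Y) = 83
(t + (14826 - 1*(-1524))) + D(-182) = (14409/19 + (14826 - 1*(-1524))) + 83 = (14409/19 + (14826 + 1524)) + 83 = (14409/19 + 16350) + 83 = 325059/19 + 83 = 326636/19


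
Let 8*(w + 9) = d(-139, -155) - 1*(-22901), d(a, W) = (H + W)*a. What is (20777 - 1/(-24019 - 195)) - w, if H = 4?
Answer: 740936295/48428 ≈ 15300.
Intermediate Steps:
d(a, W) = a*(4 + W) (d(a, W) = (4 + W)*a = a*(4 + W))
w = 21909/4 (w = -9 + (-139*(4 - 155) - 1*(-22901))/8 = -9 + (-139*(-151) + 22901)/8 = -9 + (20989 + 22901)/8 = -9 + (⅛)*43890 = -9 + 21945/4 = 21909/4 ≈ 5477.3)
(20777 - 1/(-24019 - 195)) - w = (20777 - 1/(-24019 - 195)) - 1*21909/4 = (20777 - 1/(-24214)) - 21909/4 = (20777 - 1*(-1/24214)) - 21909/4 = (20777 + 1/24214) - 21909/4 = 503094279/24214 - 21909/4 = 740936295/48428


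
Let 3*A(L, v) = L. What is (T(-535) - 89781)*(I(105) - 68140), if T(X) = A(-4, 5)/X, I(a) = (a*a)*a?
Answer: -31398631072397/321 ≈ -9.7815e+10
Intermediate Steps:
I(a) = a³ (I(a) = a²*a = a³)
A(L, v) = L/3
T(X) = -4/(3*X) (T(X) = ((⅓)*(-4))/X = -4/(3*X))
(T(-535) - 89781)*(I(105) - 68140) = (-4/3/(-535) - 89781)*(105³ - 68140) = (-4/3*(-1/535) - 89781)*(1157625 - 68140) = (4/1605 - 89781)*1089485 = -144098501/1605*1089485 = -31398631072397/321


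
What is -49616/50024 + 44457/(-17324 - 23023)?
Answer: -176073905/84096597 ≈ -2.0937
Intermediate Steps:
-49616/50024 + 44457/(-17324 - 23023) = -49616*1/50024 + 44457/(-40347) = -6202/6253 + 44457*(-1/40347) = -6202/6253 - 14819/13449 = -176073905/84096597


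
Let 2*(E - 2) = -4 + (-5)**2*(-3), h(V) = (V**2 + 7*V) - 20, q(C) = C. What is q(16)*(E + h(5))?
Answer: 40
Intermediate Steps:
h(V) = -20 + V**2 + 7*V
E = -75/2 (E = 2 + (-4 + (-5)**2*(-3))/2 = 2 + (-4 + 25*(-3))/2 = 2 + (-4 - 75)/2 = 2 + (1/2)*(-79) = 2 - 79/2 = -75/2 ≈ -37.500)
q(16)*(E + h(5)) = 16*(-75/2 + (-20 + 5**2 + 7*5)) = 16*(-75/2 + (-20 + 25 + 35)) = 16*(-75/2 + 40) = 16*(5/2) = 40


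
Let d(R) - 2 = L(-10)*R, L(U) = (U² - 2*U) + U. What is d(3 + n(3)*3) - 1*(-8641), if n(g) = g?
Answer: 9963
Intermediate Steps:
L(U) = U² - U
d(R) = 2 + 110*R (d(R) = 2 + (-10*(-1 - 10))*R = 2 + (-10*(-11))*R = 2 + 110*R)
d(3 + n(3)*3) - 1*(-8641) = (2 + 110*(3 + 3*3)) - 1*(-8641) = (2 + 110*(3 + 9)) + 8641 = (2 + 110*12) + 8641 = (2 + 1320) + 8641 = 1322 + 8641 = 9963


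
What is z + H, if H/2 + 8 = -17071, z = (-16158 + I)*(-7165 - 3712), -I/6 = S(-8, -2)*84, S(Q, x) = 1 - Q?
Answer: 225054480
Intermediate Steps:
I = -4536 (I = -6*(1 - 1*(-8))*84 = -6*(1 + 8)*84 = -54*84 = -6*756 = -4536)
z = 225088638 (z = (-16158 - 4536)*(-7165 - 3712) = -20694*(-10877) = 225088638)
H = -34158 (H = -16 + 2*(-17071) = -16 - 34142 = -34158)
z + H = 225088638 - 34158 = 225054480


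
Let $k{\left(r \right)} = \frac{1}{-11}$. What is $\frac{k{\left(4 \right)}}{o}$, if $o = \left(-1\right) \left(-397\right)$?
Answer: $- \frac{1}{4367} \approx -0.00022899$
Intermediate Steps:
$k{\left(r \right)} = - \frac{1}{11}$
$o = 397$
$\frac{k{\left(4 \right)}}{o} = - \frac{1}{11 \cdot 397} = \left(- \frac{1}{11}\right) \frac{1}{397} = - \frac{1}{4367}$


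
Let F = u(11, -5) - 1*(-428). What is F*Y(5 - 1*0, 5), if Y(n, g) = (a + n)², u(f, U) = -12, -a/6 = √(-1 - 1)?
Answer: -19552 - 24960*I*√2 ≈ -19552.0 - 35299.0*I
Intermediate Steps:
a = -6*I*√2 (a = -6*√(-1 - 1) = -6*I*√2 ≈ -8.4853*I)
Y(n, g) = (n - 6*I*√2)² (Y(n, g) = (-6*I*√2 + n)² = (n - 6*I*√2)²)
F = 416 (F = -12 - 1*(-428) = -12 + 428 = 416)
F*Y(5 - 1*0, 5) = 416*((5 - 1*0) - 6*I*√2)² = 416*((5 + 0) - 6*I*√2)² = 416*(5 - 6*I*√2)²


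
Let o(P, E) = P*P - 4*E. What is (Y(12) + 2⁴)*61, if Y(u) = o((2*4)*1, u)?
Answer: 1952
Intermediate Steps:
o(P, E) = P² - 4*E
Y(u) = 64 - 4*u (Y(u) = ((2*4)*1)² - 4*u = (8*1)² - 4*u = 8² - 4*u = 64 - 4*u)
(Y(12) + 2⁴)*61 = ((64 - 4*12) + 2⁴)*61 = ((64 - 48) + 16)*61 = (16 + 16)*61 = 32*61 = 1952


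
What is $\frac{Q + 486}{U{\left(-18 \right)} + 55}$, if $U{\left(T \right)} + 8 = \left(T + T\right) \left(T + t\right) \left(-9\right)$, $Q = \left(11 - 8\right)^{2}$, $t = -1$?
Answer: $- \frac{495}{6109} \approx -0.081028$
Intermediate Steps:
$Q = 9$ ($Q = 3^{2} = 9$)
$U{\left(T \right)} = -8 - 18 T \left(-1 + T\right)$ ($U{\left(T \right)} = -8 + \left(T + T\right) \left(T - 1\right) \left(-9\right) = -8 + 2 T \left(-1 + T\right) \left(-9\right) = -8 - 18 T \left(-1 + T\right)$)
$\frac{Q + 486}{U{\left(-18 \right)} + 55} = \frac{9 + 486}{\left(-8 - 18 \left(-18\right)^{2} + 18 \left(-18\right)\right) + 55} = \frac{495}{\left(-8 - 5832 - 324\right) + 55} = \frac{495}{-6164 + 55} = \frac{495}{-6109} = 495 \left(- \frac{1}{6109}\right) = - \frac{495}{6109}$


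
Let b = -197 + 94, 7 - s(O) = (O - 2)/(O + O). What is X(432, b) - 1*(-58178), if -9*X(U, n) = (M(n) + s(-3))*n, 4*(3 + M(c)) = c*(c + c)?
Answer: 3210875/27 ≈ 1.1892e+5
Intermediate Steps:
s(O) = 7 - (-2 + O)/(2*O) (s(O) = 7 - (O - 2)/(O + O) = 7 - (-2 + O)/(2*O))
b = -103
M(c) = -3 + c**2/2 (M(c) = -3 + (c*(c + c))/4 = -3 + (c*(2*c))/4 = -3 + (2*c**2)/4 = -3 + c**2/2)
X(U, n) = -n*(19/6 + n**2/2)/9 (X(U, n) = -((-3 + n**2/2) + (13/2 + 1/(-3)))*n/9 = -((-3 + n**2/2) + (13/2 - 1/3))*n/9 = -((-3 + n**2/2) + 37/6)*n/9 = -(19/6 + n**2/2)*n/9 = -n*(19/6 + n**2/2)/9)
X(432, b) - 1*(-58178) = -1/54*(-103)*(19 + 3*(-103)**2) - 1*(-58178) = -1/54*(-103)*(19 + 3*10609) + 58178 = -1/54*(-103)*(19 + 31827) + 58178 = -1/54*(-103)*31846 + 58178 = 1640069/27 + 58178 = 3210875/27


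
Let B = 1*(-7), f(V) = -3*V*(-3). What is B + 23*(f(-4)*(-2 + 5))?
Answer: -2491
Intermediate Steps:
f(V) = 9*V
B = -7
B + 23*(f(-4)*(-2 + 5)) = -7 + 23*((9*(-4))*(-2 + 5)) = -7 + 23*(-36*3) = -7 + 23*(-108) = -7 - 2484 = -2491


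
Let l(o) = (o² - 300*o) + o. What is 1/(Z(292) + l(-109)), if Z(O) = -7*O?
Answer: 1/42428 ≈ 2.3569e-5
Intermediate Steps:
l(o) = o² - 299*o
1/(Z(292) + l(-109)) = 1/(-7*292 - 109*(-299 - 109)) = 1/(-2044 - 109*(-408)) = 1/(-2044 + 44472) = 1/42428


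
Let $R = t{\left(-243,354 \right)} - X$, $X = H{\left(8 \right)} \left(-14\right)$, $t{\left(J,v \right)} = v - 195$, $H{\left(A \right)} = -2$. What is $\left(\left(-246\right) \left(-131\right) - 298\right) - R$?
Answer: $31797$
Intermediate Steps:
$t{\left(J,v \right)} = -195 + v$
$X = 28$ ($X = \left(-2\right) \left(-14\right) = 28$)
$R = 131$ ($R = \left(-195 + 354\right) - 28 = 159 - 28 = 131$)
$\left(\left(-246\right) \left(-131\right) - 298\right) - R = \left(\left(-246\right) \left(-131\right) - 298\right) - 131 = \left(32226 - 298\right) - 131 = 31928 - 131 = 31797$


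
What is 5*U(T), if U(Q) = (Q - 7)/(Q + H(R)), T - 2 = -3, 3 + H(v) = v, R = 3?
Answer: 40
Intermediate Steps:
H(v) = -3 + v
T = -1 (T = 2 - 3 = -1)
U(Q) = (-7 + Q)/Q (U(Q) = (Q - 7)/(Q + (-3 + 3)) = (-7 + Q)/(Q + 0) = (-7 + Q)/Q)
5*U(T) = 5*((-7 - 1)/(-1)) = 5*(-1*(-8)) = 5*8 = 40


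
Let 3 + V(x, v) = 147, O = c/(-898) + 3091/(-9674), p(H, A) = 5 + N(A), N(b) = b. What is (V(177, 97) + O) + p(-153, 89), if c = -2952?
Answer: 1046673953/4343626 ≈ 240.97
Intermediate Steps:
p(H, A) = 5 + A
O = 12890965/4343626 (O = -2952/(-898) + 3091/(-9674) = -2952*(-1/898) + 3091*(-1/9674) = 1476/449 - 3091/9674 = 12890965/4343626 ≈ 2.9678)
V(x, v) = 144 (V(x, v) = -3 + 147 = 144)
(V(177, 97) + O) + p(-153, 89) = (144 + 12890965/4343626) + (5 + 89) = 638373109/4343626 + 94 = 1046673953/4343626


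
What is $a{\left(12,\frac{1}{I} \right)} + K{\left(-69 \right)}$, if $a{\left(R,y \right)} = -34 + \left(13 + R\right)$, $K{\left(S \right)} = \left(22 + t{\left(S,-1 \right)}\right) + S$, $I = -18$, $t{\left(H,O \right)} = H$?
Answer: $-125$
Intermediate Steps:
$K{\left(S \right)} = 22 + 2 S$ ($K{\left(S \right)} = \left(22 + S\right) + S = 22 + 2 S$)
$a{\left(R,y \right)} = -21 + R$
$a{\left(12,\frac{1}{I} \right)} + K{\left(-69 \right)} = \left(-21 + 12\right) + \left(22 + 2 \left(-69\right)\right) = -9 + \left(22 - 138\right) = -9 - 116 = -125$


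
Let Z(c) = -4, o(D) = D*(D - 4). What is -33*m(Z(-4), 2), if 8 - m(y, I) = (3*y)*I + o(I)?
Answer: -1188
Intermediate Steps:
o(D) = D*(-4 + D)
m(y, I) = 8 - I*(-4 + I) - 3*I*y (m(y, I) = 8 - ((3*y)*I + I*(-4 + I)) = 8 - (3*I*y + I*(-4 + I)) = 8 - (I*(-4 + I) + 3*I*y) = 8 + (-I*(-4 + I) - 3*I*y) = 8 - I*(-4 + I) - 3*I*y)
-33*m(Z(-4), 2) = -33*(8 - 1*2*(-4 + 2) - 3*2*(-4)) = -33*(8 - 1*2*(-2) + 24) = -33*(8 + 4 + 24) = -33*36 = -1188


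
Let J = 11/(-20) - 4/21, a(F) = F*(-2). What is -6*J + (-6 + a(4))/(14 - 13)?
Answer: -669/70 ≈ -9.5571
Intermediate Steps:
a(F) = -2*F
J = -311/420 (J = 11*(-1/20) - 4*1/21 = -11/20 - 4/21 = -311/420 ≈ -0.74048)
-6*J + (-6 + a(4))/(14 - 13) = -6*(-311/420) + (-6 - 2*4)/(14 - 13) = 311/70 + (-6 - 8)/1 = 311/70 - 14*1 = 311/70 - 14 = -669/70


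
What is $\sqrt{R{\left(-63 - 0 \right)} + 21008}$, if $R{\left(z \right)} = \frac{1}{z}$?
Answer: $\frac{\sqrt{9264521}}{21} \approx 144.94$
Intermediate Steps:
$\sqrt{R{\left(-63 - 0 \right)} + 21008} = \sqrt{\frac{1}{-63 - 0} + 21008} = \sqrt{\frac{1}{-63 + 0} + 21008} = \sqrt{\frac{1}{-63} + 21008} = \sqrt{- \frac{1}{63} + 21008} = \sqrt{\frac{1323503}{63}} = \frac{\sqrt{9264521}}{21}$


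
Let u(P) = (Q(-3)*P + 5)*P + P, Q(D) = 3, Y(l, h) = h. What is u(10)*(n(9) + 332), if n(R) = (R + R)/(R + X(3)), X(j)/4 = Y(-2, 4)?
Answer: 598896/5 ≈ 1.1978e+5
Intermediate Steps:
X(j) = 16 (X(j) = 4*4 = 16)
n(R) = 2*R/(16 + R) (n(R) = (R + R)/(R + 16) = (2*R)/(16 + R) = 2*R/(16 + R))
u(P) = P + P*(5 + 3*P) (u(P) = (3*P + 5)*P + P = (5 + 3*P)*P + P = P*(5 + 3*P) + P = P + P*(5 + 3*P))
u(10)*(n(9) + 332) = (3*10*(2 + 10))*(2*9/(16 + 9) + 332) = (3*10*12)*(2*9/25 + 332) = 360*(2*9*(1/25) + 332) = 360*(18/25 + 332) = 360*(8318/25) = 598896/5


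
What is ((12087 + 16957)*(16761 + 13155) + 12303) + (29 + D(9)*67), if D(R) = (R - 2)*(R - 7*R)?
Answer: 868867310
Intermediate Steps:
D(R) = -6*R*(-2 + R) (D(R) = (-2 + R)*(-6*R) = -6*R*(-2 + R))
((12087 + 16957)*(16761 + 13155) + 12303) + (29 + D(9)*67) = ((12087 + 16957)*(16761 + 13155) + 12303) + (29 + (6*9*(2 - 1*9))*67) = (29044*29916 + 12303) + (29 + (6*9*(2 - 9))*67) = (868880304 + 12303) + (29 + (6*9*(-7))*67) = 868892607 + (29 - 378*67) = 868892607 + (29 - 25326) = 868892607 - 25297 = 868867310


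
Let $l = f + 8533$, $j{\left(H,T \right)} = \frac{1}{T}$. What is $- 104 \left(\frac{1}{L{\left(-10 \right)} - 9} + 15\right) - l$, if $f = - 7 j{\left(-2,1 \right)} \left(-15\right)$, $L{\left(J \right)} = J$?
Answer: $- \frac{193658}{19} \approx -10193.0$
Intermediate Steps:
$f = 105$ ($f = - \frac{7}{1} \left(-15\right) = \left(-7\right) 1 \left(-15\right) = \left(-7\right) \left(-15\right) = 105$)
$l = 8638$ ($l = 105 + 8533 = 8638$)
$- 104 \left(\frac{1}{L{\left(-10 \right)} - 9} + 15\right) - l = - 104 \left(\frac{1}{-10 - 9} + 15\right) - 8638 = - 104 \left(\frac{1}{-19} + 15\right) - 8638 = - 104 \left(- \frac{1}{19} + 15\right) - 8638 = \left(-104\right) \frac{284}{19} - 8638 = - \frac{29536}{19} - 8638 = - \frac{193658}{19}$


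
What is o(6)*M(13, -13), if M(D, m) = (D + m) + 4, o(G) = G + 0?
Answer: 24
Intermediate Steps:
o(G) = G
M(D, m) = 4 + D + m
o(6)*M(13, -13) = 6*(4 + 13 - 13) = 6*4 = 24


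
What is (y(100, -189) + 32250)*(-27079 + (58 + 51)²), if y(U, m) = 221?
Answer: -493494258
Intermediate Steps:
(y(100, -189) + 32250)*(-27079 + (58 + 51)²) = (221 + 32250)*(-27079 + (58 + 51)²) = 32471*(-27079 + 109²) = 32471*(-27079 + 11881) = 32471*(-15198) = -493494258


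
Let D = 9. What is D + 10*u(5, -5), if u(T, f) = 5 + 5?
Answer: 109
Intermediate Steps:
u(T, f) = 10
D + 10*u(5, -5) = 9 + 10*10 = 9 + 100 = 109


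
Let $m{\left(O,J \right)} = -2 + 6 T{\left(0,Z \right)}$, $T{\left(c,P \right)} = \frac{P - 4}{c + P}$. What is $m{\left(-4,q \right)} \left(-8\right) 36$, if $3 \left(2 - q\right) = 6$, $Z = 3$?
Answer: $1152$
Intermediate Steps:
$T{\left(c,P \right)} = \frac{-4 + P}{P + c}$
$q = 0$ ($q = 2 - 2 = 0$)
$m{\left(O,J \right)} = -4$ ($m{\left(O,J \right)} = -2 + 6 \frac{-4 + 3}{3 + 0} = -2 + 6 \cdot \frac{1}{3} \left(-1\right) = -2 + 6 \left(- \frac{1}{3}\right) = -2 - 2 = -4$)
$m{\left(-4,q \right)} \left(-8\right) 36 = \left(-4\right) \left(-8\right) 36 = 32 \cdot 36 = 1152$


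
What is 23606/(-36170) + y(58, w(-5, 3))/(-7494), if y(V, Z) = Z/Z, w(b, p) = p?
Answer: -88469767/135528990 ≈ -0.65277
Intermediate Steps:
y(V, Z) = 1
23606/(-36170) + y(58, w(-5, 3))/(-7494) = 23606/(-36170) + 1/(-7494) = 23606*(-1/36170) + 1*(-1/7494) = -11803/18085 - 1/7494 = -88469767/135528990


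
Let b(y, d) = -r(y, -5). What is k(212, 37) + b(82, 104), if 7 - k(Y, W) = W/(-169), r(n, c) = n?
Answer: -12638/169 ≈ -74.781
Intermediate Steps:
k(Y, W) = 7 + W/169 (k(Y, W) = 7 - W/(-169) = 7 - W*(-1)/169 = 7 - (-1)*W/169 = 7 + W/169)
b(y, d) = -y
k(212, 37) + b(82, 104) = (7 + (1/169)*37) - 1*82 = (7 + 37/169) - 82 = 1220/169 - 82 = -12638/169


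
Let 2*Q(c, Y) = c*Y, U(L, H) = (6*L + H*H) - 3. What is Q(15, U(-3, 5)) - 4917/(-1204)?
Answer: 41037/1204 ≈ 34.084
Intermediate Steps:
U(L, H) = -3 + H² + 6*L (U(L, H) = (6*L + H²) - 3 = (H² + 6*L) - 3 = -3 + H² + 6*L)
Q(c, Y) = Y*c/2 (Q(c, Y) = (c*Y)/2 = (Y*c)/2 = Y*c/2)
Q(15, U(-3, 5)) - 4917/(-1204) = (½)*(-3 + 5² + 6*(-3))*15 - 4917/(-1204) = (½)*(-3 + 25 - 18)*15 - 4917*(-1)/1204 = (½)*4*15 - 1*(-4917/1204) = 30 + 4917/1204 = 41037/1204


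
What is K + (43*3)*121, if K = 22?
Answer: 15631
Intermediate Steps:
K + (43*3)*121 = 22 + (43*3)*121 = 22 + 129*121 = 22 + 15609 = 15631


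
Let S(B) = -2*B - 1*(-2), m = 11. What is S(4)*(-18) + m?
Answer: 119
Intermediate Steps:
S(B) = 2 - 2*B (S(B) = -2*B + 2 = 2 - 2*B)
S(4)*(-18) + m = (2 - 2*4)*(-18) + 11 = (2 - 8)*(-18) + 11 = -6*(-18) + 11 = 108 + 11 = 119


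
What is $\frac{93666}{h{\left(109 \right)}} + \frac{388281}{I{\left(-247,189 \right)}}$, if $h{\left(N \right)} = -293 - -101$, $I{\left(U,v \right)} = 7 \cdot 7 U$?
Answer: $- \frac{201364925}{387296} \approx -519.92$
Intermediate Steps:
$I{\left(U,v \right)} = 49 U$
$h{\left(N \right)} = -192$ ($h{\left(N \right)} = -293 + 101 = -192$)
$\frac{93666}{h{\left(109 \right)}} + \frac{388281}{I{\left(-247,189 \right)}} = \frac{93666}{-192} + \frac{388281}{49 \left(-247\right)} = 93666 \left(- \frac{1}{192}\right) + \frac{388281}{-12103} = - \frac{15611}{32} + 388281 \left(- \frac{1}{12103}\right) = - \frac{15611}{32} - \frac{388281}{12103} = - \frac{201364925}{387296}$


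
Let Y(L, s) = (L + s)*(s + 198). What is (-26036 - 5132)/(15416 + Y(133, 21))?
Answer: -15584/24571 ≈ -0.63424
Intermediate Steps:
Y(L, s) = (198 + s)*(L + s) (Y(L, s) = (L + s)*(198 + s) = (198 + s)*(L + s))
(-26036 - 5132)/(15416 + Y(133, 21)) = (-26036 - 5132)/(15416 + (21² + 198*133 + 198*21 + 133*21)) = -31168/(15416 + (441 + 26334 + 4158 + 2793)) = -31168/(15416 + 33726) = -31168/49142 = -31168*1/49142 = -15584/24571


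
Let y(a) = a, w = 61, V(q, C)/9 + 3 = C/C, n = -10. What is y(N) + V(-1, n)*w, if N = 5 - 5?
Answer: -1098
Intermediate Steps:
V(q, C) = -18 (V(q, C) = -27 + 9*(C/C) = -27 + 9*1 = -27 + 9 = -18)
N = 0
y(N) + V(-1, n)*w = 0 - 18*61 = 0 - 1098 = -1098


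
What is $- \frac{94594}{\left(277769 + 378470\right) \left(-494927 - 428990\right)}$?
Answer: $\frac{94594}{606310368163} \approx 1.5602 \cdot 10^{-7}$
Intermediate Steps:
$- \frac{94594}{\left(277769 + 378470\right) \left(-494927 - 428990\right)} = - \frac{94594}{656239 \left(-923917\right)} = - \frac{94594}{-606310368163} = \left(-94594\right) \left(- \frac{1}{606310368163}\right) = \frac{94594}{606310368163}$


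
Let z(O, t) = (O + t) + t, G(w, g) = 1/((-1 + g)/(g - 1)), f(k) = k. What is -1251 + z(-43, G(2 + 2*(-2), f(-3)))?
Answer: -1292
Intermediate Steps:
G(w, g) = 1 (G(w, g) = 1/((-1 + g)/(-1 + g)) = 1/1 = 1)
z(O, t) = O + 2*t
-1251 + z(-43, G(2 + 2*(-2), f(-3))) = -1251 + (-43 + 2*1) = -1251 + (-43 + 2) = -1251 - 41 = -1292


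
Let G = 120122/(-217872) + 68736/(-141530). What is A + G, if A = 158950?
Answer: 72077333731111/453462120 ≈ 1.5895e+5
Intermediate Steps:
G = -470242889/453462120 (G = 120122*(-1/217872) + 68736*(-1/141530) = -3533/6408 - 34368/70765 = -470242889/453462120 ≈ -1.0370)
A + G = 158950 - 470242889/453462120 = 72077333731111/453462120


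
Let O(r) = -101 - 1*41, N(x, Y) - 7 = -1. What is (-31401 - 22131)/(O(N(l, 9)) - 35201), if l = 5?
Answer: 5948/3927 ≈ 1.5146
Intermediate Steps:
N(x, Y) = 6 (N(x, Y) = 7 - 1 = 6)
O(r) = -142 (O(r) = -101 - 41 = -142)
(-31401 - 22131)/(O(N(l, 9)) - 35201) = (-31401 - 22131)/(-142 - 35201) = -53532/(-35343) = -53532*(-1/35343) = 5948/3927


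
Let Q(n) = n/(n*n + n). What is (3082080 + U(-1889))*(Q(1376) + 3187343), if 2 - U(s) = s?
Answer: 13535460246039952/1377 ≈ 9.8297e+12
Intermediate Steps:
U(s) = 2 - s
Q(n) = n/(n + n²) (Q(n) = n/(n² + n) = n/(n + n²))
(3082080 + U(-1889))*(Q(1376) + 3187343) = (3082080 + (2 - 1*(-1889)))*(1/(1 + 1376) + 3187343) = (3082080 + (2 + 1889))*(1/1377 + 3187343) = (3082080 + 1891)*(1/1377 + 3187343) = 3083971*(4388971312/1377) = 13535460246039952/1377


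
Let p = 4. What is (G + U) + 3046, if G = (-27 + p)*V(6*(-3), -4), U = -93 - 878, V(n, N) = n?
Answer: 2489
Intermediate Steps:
U = -971
G = 414 (G = (-27 + 4)*(6*(-3)) = -23*(-18) = 414)
(G + U) + 3046 = (414 - 971) + 3046 = -557 + 3046 = 2489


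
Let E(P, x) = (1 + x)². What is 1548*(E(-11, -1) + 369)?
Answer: 571212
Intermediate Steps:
1548*(E(-11, -1) + 369) = 1548*((1 - 1)² + 369) = 1548*(0² + 369) = 1548*(0 + 369) = 1548*369 = 571212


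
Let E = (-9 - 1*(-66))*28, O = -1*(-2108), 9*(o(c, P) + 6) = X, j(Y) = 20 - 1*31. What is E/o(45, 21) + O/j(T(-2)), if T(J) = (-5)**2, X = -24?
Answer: -53738/143 ≈ -375.79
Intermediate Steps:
T(J) = 25
j(Y) = -11 (j(Y) = 20 - 31 = -11)
o(c, P) = -26/3 (o(c, P) = -6 + (1/9)*(-24) = -6 - 8/3 = -26/3)
O = 2108
E = 1596 (E = (-9 + 66)*28 = 57*28 = 1596)
E/o(45, 21) + O/j(T(-2)) = 1596/(-26/3) + 2108/(-11) = 1596*(-3/26) + 2108*(-1/11) = -2394/13 - 2108/11 = -53738/143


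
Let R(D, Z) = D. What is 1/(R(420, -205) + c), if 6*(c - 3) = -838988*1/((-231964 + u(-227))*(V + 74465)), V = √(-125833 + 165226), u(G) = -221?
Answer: 569013421568802013800225/240692681925572808832934768 + 438300964755*√4377/240692681925572808832934768 ≈ 0.0023641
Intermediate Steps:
V = 3*√4377 (V = √39393 = 3*√4377 ≈ 198.48)
c = 3 - 419494/(3*(-17289656025 - 696555*√4377)) (c = 3 + (-838988*1/((-231964 - 221)*(3*√4377 + 74465)))/6 = 3 + (-838988*(-1/(232185*(74465 + 3*√4377))))/6 = 3 + (-838988/(-17289656025 - 696555*√4377))/6 = 3 - 419494/(3*(-17289656025 - 696555*√4377)) ≈ 3.0000)
1/(R(420, -205) + c) = 1/(420 + (1158721704256199/386239526831376 - 209747*√4377/643732544718960)) = 1/(163379322973434119/386239526831376 - 209747*√4377/643732544718960)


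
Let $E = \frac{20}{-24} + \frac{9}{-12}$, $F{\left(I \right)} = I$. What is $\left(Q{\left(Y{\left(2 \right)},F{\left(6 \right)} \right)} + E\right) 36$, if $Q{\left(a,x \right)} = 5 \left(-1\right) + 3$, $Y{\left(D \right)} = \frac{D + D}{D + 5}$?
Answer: $-129$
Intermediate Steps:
$Y{\left(D \right)} = \frac{2 D}{5 + D}$
$E = - \frac{19}{12}$ ($E = 20 \left(- \frac{1}{24}\right) + 9 \left(- \frac{1}{12}\right) = - \frac{5}{6} - \frac{3}{4} = - \frac{19}{12} \approx -1.5833$)
$Q{\left(a,x \right)} = -2$ ($Q{\left(a,x \right)} = -5 + 3 = -2$)
$\left(Q{\left(Y{\left(2 \right)},F{\left(6 \right)} \right)} + E\right) 36 = \left(-2 - \frac{19}{12}\right) 36 = \left(- \frac{43}{12}\right) 36 = -129$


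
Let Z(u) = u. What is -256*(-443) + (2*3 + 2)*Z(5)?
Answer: 113448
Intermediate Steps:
-256*(-443) + (2*3 + 2)*Z(5) = -256*(-443) + (2*3 + 2)*5 = 113408 + (6 + 2)*5 = 113408 + 8*5 = 113408 + 40 = 113448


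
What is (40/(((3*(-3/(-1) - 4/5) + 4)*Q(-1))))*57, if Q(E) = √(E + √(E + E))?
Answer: 11400/(53*√(-1 + I*√2)) ≈ 75.132 - 145.14*I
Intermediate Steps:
Q(E) = √(E + √2*√E) (Q(E) = √(E + √(2*E)) = √(E + √2*√E))
(40/(((3*(-3/(-1) - 4/5) + 4)*Q(-1))))*57 = (40/(((3*(-3/(-1) - 4/5) + 4)*√(-1 + √2*√(-1)))))*57 = (40/(((3*(-3*(-1) - 4*⅕) + 4)*√(-1 + √2*I))))*57 = (40/(((3*(3 - ⅘) + 4)*√(-1 + I*√2))))*57 = (40/(((3*(11/5) + 4)*√(-1 + I*√2))))*57 = (40/(((33/5 + 4)*√(-1 + I*√2))))*57 = (40/((53*√(-1 + I*√2)/5)))*57 = (40*(5/(53*√(-1 + I*√2))))*57 = (200/(53*√(-1 + I*√2)))*57 = 11400/(53*√(-1 + I*√2))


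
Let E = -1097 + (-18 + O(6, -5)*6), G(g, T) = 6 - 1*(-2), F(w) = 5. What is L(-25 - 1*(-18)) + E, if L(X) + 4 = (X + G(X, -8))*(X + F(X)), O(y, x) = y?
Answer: -1085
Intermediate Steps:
G(g, T) = 8 (G(g, T) = 6 + 2 = 8)
E = -1079 (E = -1097 + (-18 + 6*6) = -1097 + (-18 + 36) = -1097 + 18 = -1079)
L(X) = -4 + (5 + X)*(8 + X) (L(X) = -4 + (X + 8)*(X + 5) = -4 + (8 + X)*(5 + X) = -4 + (5 + X)*(8 + X))
L(-25 - 1*(-18)) + E = (36 + (-25 - 1*(-18))² + 13*(-25 - 1*(-18))) - 1079 = (36 + (-25 + 18)² + 13*(-25 + 18)) - 1079 = (36 + (-7)² + 13*(-7)) - 1079 = (36 + 49 - 91) - 1079 = -6 - 1079 = -1085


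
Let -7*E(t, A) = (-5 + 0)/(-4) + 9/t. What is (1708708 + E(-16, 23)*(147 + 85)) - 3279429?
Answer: -21990413/14 ≈ -1.5707e+6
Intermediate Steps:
E(t, A) = -5/28 - 9/(7*t) (E(t, A) = -((-5 + 0)/(-4) + 9/t)/7 = -(-5*(-¼) + 9/t)/7 = -(5/4 + 9/t)/7 = -5/28 - 9/(7*t))
(1708708 + E(-16, 23)*(147 + 85)) - 3279429 = (1708708 + ((1/28)*(-36 - 5*(-16))/(-16))*(147 + 85)) - 3279429 = (1708708 + ((1/28)*(-1/16)*(-36 + 80))*232) - 3279429 = (1708708 + ((1/28)*(-1/16)*44)*232) - 3279429 = (1708708 - 11/112*232) - 3279429 = (1708708 - 319/14) - 3279429 = 23921593/14 - 3279429 = -21990413/14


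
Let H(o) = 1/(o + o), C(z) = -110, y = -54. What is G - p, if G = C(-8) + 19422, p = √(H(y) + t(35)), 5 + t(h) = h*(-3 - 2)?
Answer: 19312 - I*√58323/18 ≈ 19312.0 - 13.417*I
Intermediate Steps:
H(o) = 1/(2*o)
t(h) = -5 - 5*h (t(h) = -5 + h*(-3 - 2) = -5 + h*(-5) = -5 - 5*h)
p = I*√58323/18 (p = √((½)/(-54) + (-5 - 5*35)) = √((½)*(-1/54) + (-5 - 175)) = √(-1/108 - 180) = √(-19441/108) = I*√58323/18 ≈ 13.417*I)
G = 19312 (G = -110 + 19422 = 19312)
G - p = 19312 - I*√58323/18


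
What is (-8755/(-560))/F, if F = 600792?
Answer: 1751/67288704 ≈ 2.6022e-5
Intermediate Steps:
(-8755/(-560))/F = -8755/(-560)/600792 = -8755*(-1)/560*(1/600792) = -515*(-17/560)*(1/600792) = (1751/112)*(1/600792) = 1751/67288704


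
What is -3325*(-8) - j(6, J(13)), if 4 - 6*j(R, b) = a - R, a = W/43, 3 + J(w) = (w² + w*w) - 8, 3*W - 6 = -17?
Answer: 20587099/774 ≈ 26598.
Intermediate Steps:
W = -11/3 (W = 2 + (⅓)*(-17) = 2 - 17/3 = -11/3 ≈ -3.6667)
J(w) = -11 + 2*w² (J(w) = -3 + ((w² + w*w) - 8) = -3 + ((w² + w²) - 8) = -3 + (2*w² - 8) = -3 + (-8 + 2*w²) = -11 + 2*w²)
a = -11/129 (a = -11/3/43 = -11/3*1/43 = -11/129 ≈ -0.085271)
j(R, b) = 527/774 + R/6 (j(R, b) = ⅔ - (-11/129 - R)/6 = ⅔ + (11/774 + R/6) = 527/774 + R/6)
-3325*(-8) - j(6, J(13)) = -3325*(-8) - (527/774 + (⅙)*6) = 26600 - (527/774 + 1) = 26600 - 1*1301/774 = 26600 - 1301/774 = 20587099/774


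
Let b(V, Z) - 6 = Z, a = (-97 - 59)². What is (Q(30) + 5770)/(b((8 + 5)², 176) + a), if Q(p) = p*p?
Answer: 145/533 ≈ 0.27205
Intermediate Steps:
Q(p) = p²
a = 24336 (a = (-156)² = 24336)
b(V, Z) = 6 + Z
(Q(30) + 5770)/(b((8 + 5)², 176) + a) = (30² + 5770)/((6 + 176) + 24336) = (900 + 5770)/(182 + 24336) = 6670/24518 = 6670*(1/24518) = 145/533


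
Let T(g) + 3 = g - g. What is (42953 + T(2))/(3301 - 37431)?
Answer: -4295/3413 ≈ -1.2584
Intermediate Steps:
T(g) = -3 (T(g) = -3 + (g - g) = -3 + 0 = -3)
(42953 + T(2))/(3301 - 37431) = (42953 - 3)/(3301 - 37431) = 42950/(-34130) = 42950*(-1/34130) = -4295/3413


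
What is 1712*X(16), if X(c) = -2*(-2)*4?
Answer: 27392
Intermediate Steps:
X(c) = 16 (X(c) = 4*4 = 16)
1712*X(16) = 1712*16 = 27392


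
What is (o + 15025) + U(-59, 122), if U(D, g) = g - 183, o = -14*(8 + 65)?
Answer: 13942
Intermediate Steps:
o = -1022 (o = -14*73 = -1022)
U(D, g) = -183 + g
(o + 15025) + U(-59, 122) = (-1022 + 15025) + (-183 + 122) = 14003 - 61 = 13942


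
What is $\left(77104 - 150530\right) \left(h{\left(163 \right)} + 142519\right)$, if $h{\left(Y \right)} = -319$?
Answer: $-10441177200$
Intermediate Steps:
$\left(77104 - 150530\right) \left(h{\left(163 \right)} + 142519\right) = \left(77104 - 150530\right) \left(-319 + 142519\right) = \left(-73426\right) 142200 = -10441177200$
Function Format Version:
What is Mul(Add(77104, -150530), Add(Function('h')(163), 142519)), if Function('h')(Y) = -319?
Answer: -10441177200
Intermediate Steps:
Mul(Add(77104, -150530), Add(Function('h')(163), 142519)) = Mul(Add(77104, -150530), Add(-319, 142519)) = Mul(-73426, 142200) = -10441177200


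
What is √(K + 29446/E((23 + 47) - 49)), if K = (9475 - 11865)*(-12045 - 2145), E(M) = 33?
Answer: √36933426618/33 ≈ 5823.7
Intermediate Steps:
K = 33914100 (K = -2390*(-14190) = 33914100)
√(K + 29446/E((23 + 47) - 49)) = √(33914100 + 29446/33) = √(1119194746/33) = √36933426618/33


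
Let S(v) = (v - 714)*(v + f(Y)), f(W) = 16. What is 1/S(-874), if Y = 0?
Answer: 1/1362504 ≈ 7.3394e-7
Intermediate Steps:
S(v) = (-714 + v)*(16 + v) (S(v) = (v - 714)*(v + 16) = (-714 + v)*(16 + v))
1/S(-874) = 1/(-11424 + (-874)² - 698*(-874)) = 1/(-11424 + 763876 + 610052) = 1/1362504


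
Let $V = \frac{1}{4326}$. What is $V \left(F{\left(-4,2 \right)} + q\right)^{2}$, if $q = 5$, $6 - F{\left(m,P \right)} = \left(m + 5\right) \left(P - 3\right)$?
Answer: $\frac{24}{721} \approx 0.033287$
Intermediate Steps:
$F{\left(m,P \right)} = 6 - \left(-3 + P\right) \left(5 + m\right)$ ($F{\left(m,P \right)} = 6 - \left(m + 5\right) \left(P - 3\right) = 6 - \left(5 + m\right) \left(-3 + P\right) = 6 - \left(-3 + P\right) \left(5 + m\right)$)
$V = \frac{1}{4326} \approx 0.00023116$
$V \left(F{\left(-4,2 \right)} + q\right)^{2} = \frac{\left(\left(21 - 10 + 3 \left(-4\right) - 2 \left(-4\right)\right) + 5\right)^{2}}{4326} = \frac{\left(\left(21 - 10 - 12 + 8\right) + 5\right)^{2}}{4326} = \frac{\left(7 + 5\right)^{2}}{4326} = \frac{12^{2}}{4326} = \frac{1}{4326} \cdot 144 = \frac{24}{721}$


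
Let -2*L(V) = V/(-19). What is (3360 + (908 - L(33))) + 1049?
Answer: 202013/38 ≈ 5316.1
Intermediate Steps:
L(V) = V/38 (L(V) = -V/(2*(-19)) = -V*(-1)/(2*19) = -(-1)*V/38 = V/38)
(3360 + (908 - L(33))) + 1049 = (3360 + (908 - 33/38)) + 1049 = (3360 + 34471/38) + 1049 = 162151/38 + 1049 = 202013/38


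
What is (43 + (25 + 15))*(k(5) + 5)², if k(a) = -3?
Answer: 332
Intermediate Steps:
(43 + (25 + 15))*(k(5) + 5)² = (43 + (25 + 15))*(-3 + 5)² = (43 + 40)*2² = 83*4 = 332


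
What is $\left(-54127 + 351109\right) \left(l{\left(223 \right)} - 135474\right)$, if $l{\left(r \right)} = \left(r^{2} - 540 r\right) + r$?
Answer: $-61161067044$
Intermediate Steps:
$l{\left(r \right)} = r^{2} - 539 r$
$\left(-54127 + 351109\right) \left(l{\left(223 \right)} - 135474\right) = \left(-54127 + 351109\right) \left(223 \left(-539 + 223\right) - 135474\right) = 296982 \left(223 \left(-316\right) - 135474\right) = 296982 \left(-70468 - 135474\right) = 296982 \left(-205942\right) = -61161067044$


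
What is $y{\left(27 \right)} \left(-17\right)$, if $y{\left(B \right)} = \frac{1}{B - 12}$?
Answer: $- \frac{17}{15} \approx -1.1333$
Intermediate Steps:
$y{\left(B \right)} = \frac{1}{-12 + B}$
$y{\left(27 \right)} \left(-17\right) = \frac{1}{-12 + 27} \left(-17\right) = \frac{1}{15} \left(-17\right) = - \frac{17}{15}$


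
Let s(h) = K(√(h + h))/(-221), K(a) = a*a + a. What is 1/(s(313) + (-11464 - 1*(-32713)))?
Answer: 1037684063/22046809331783 + 221*√626/22046809331783 ≈ 4.7068e-5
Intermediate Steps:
K(a) = a + a² (K(a) = a² + a = a + a²)
s(h) = -√2*√h*(1 + √2*√h)/221 (s(h) = (√(h + h)*(1 + √(h + h)))/(-221) = (√(2*h)*(1 + √(2*h)))*(-1/221) = ((√2*√h)*(1 + √2*√h))*(-1/221) = (√2*√h*(1 + √2*√h))*(-1/221) = -√2*√h*(1 + √2*√h)/221)
1/(s(313) + (-11464 - 1*(-32713))) = 1/((-2/221*313 - √2*√313/221) + (-11464 - 1*(-32713))) = 1/((-626/221 - √626/221) + (-11464 + 32713)) = 1/((-626/221 - √626/221) + 21249) = 1/(4695403/221 - √626/221)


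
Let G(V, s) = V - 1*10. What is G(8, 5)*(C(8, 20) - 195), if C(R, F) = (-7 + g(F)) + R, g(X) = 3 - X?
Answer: 422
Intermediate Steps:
G(V, s) = -10 + V (G(V, s) = V - 10 = -10 + V)
C(R, F) = -4 + R - F (C(R, F) = (-7 + (3 - F)) + R = (-4 - F) + R = -4 + R - F)
G(8, 5)*(C(8, 20) - 195) = (-10 + 8)*((-4 + 8 - 1*20) - 195) = -2*((-4 + 8 - 20) - 195) = -2*(-16 - 195) = -2*(-211) = 422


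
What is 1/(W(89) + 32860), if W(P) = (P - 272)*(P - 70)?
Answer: 1/29383 ≈ 3.4033e-5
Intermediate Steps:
W(P) = (-272 + P)*(-70 + P)
1/(W(89) + 32860) = 1/((19040 + 89² - 342*89) + 32860) = 1/((19040 + 7921 - 30438) + 32860) = 1/(-3477 + 32860) = 1/29383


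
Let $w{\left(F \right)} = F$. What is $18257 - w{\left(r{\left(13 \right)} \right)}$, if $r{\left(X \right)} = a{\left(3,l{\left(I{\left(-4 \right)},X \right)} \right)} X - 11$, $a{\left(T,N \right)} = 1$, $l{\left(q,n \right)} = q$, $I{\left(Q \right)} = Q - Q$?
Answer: $18255$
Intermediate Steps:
$I{\left(Q \right)} = 0$
$r{\left(X \right)} = -11 + X$ ($r{\left(X \right)} = 1 X - 11 = X - 11 = -11 + X$)
$18257 - w{\left(r{\left(13 \right)} \right)} = 18257 - \left(-11 + 13\right) = 18257 - 2 = 18255$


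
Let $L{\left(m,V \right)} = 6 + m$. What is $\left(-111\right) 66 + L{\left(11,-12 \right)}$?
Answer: $-7309$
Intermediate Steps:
$\left(-111\right) 66 + L{\left(11,-12 \right)} = \left(-111\right) 66 + \left(6 + 11\right) = -7326 + 17 = -7309$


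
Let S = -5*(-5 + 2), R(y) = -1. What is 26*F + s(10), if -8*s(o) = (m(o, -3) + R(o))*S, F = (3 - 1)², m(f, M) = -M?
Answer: 401/4 ≈ 100.25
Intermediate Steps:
S = 15 (S = -5*(-3) = 15)
F = 4 (F = 2² = 4)
s(o) = -15/4 (s(o) = -(-1*(-3) - 1)*15/8 = -(3 - 1)*15/8 = -15/4)
26*F + s(10) = 26*4 - 15/4 = 104 - 15/4 = 401/4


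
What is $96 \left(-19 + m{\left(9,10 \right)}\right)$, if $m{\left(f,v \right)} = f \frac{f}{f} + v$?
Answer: $0$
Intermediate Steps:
$m{\left(f,v \right)} = f + v$ ($m{\left(f,v \right)} = f 1 + v = f + v$)
$96 \left(-19 + m{\left(9,10 \right)}\right) = 96 \left(-19 + \left(9 + 10\right)\right) = 96 \left(-19 + 19\right) = 96 \cdot 0 = 0$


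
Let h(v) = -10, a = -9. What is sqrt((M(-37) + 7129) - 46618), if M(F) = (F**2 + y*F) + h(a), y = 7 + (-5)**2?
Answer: I*sqrt(39314) ≈ 198.28*I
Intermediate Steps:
y = 32 (y = 7 + 25 = 32)
M(F) = -10 + F**2 + 32*F (M(F) = (F**2 + 32*F) - 10 = -10 + F**2 + 32*F)
sqrt((M(-37) + 7129) - 46618) = sqrt(((-10 + (-37)**2 + 32*(-37)) + 7129) - 46618) = sqrt(((-10 + 1369 - 1184) + 7129) - 46618) = sqrt((175 + 7129) - 46618) = sqrt(7304 - 46618) = sqrt(-39314) = I*sqrt(39314)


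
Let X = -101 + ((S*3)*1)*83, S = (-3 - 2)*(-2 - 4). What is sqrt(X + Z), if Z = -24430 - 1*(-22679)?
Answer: 53*sqrt(2) ≈ 74.953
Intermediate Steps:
S = 30 (S = -5*(-6) = 30)
Z = -1751 (Z = -24430 + 22679 = -1751)
X = 7369 (X = -101 + ((30*3)*1)*83 = -101 + (90*1)*83 = -101 + 90*83 = -101 + 7470 = 7369)
sqrt(X + Z) = sqrt(7369 - 1751) = sqrt(5618) = 53*sqrt(2)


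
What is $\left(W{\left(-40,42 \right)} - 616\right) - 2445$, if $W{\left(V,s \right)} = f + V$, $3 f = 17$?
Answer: $- \frac{9286}{3} \approx -3095.3$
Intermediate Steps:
$f = \frac{17}{3}$ ($f = \frac{1}{3} \cdot 17 = \frac{17}{3} \approx 5.6667$)
$W{\left(V,s \right)} = \frac{17}{3} + V$
$\left(W{\left(-40,42 \right)} - 616\right) - 2445 = \left(\left(\frac{17}{3} - 40\right) - 616\right) - 2445 = \left(- \frac{103}{3} - 616\right) - 2445 = - \frac{1951}{3} - 2445 = - \frac{9286}{3}$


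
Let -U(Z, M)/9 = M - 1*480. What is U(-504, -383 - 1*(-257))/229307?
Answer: 5454/229307 ≈ 0.023785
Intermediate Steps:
U(Z, M) = 4320 - 9*M (U(Z, M) = -9*(M - 1*480) = -9*(M - 480) = -9*(-480 + M) = 4320 - 9*M)
U(-504, -383 - 1*(-257))/229307 = (4320 - 9*(-383 - 1*(-257)))/229307 = (4320 - 9*(-383 + 257))*(1/229307) = (4320 - 9*(-126))*(1/229307) = (4320 + 1134)*(1/229307) = 5454*(1/229307) = 5454/229307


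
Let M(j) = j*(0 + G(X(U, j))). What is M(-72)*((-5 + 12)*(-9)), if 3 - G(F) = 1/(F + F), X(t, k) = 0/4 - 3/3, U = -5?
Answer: 15876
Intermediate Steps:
X(t, k) = -1 (X(t, k) = 0*(¼) - 3*⅓ = 0 - 1 = -1)
G(F) = 3 - 1/(2*F) (G(F) = 3 - 1/(F + F) = 3 - 1/(2*F))
M(j) = 7*j/2 (M(j) = j*(0 + (3 - ½/(-1))) = j*(0 + (3 - ½*(-1))) = j*(0 + (3 + ½)) = j*(0 + 7/2) = j*(7/2) = 7*j/2)
M(-72)*((-5 + 12)*(-9)) = ((7/2)*(-72))*((-5 + 12)*(-9)) = -1764*(-9) = -252*(-63) = 15876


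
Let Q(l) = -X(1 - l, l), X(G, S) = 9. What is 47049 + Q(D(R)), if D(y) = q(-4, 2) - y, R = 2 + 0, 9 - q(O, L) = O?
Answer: 47040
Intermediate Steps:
q(O, L) = 9 - O
R = 2
D(y) = 13 - y (D(y) = (9 - 1*(-4)) - y = (9 + 4) - y = 13 - y)
Q(l) = -9 (Q(l) = -1*9 = -9)
47049 + Q(D(R)) = 47049 - 9 = 47040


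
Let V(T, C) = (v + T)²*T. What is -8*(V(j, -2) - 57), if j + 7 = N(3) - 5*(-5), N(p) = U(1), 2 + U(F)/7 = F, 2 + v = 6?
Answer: -19344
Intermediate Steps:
v = 4 (v = -2 + 6 = 4)
U(F) = -14 + 7*F
N(p) = -7 (N(p) = -14 + 7*1 = -14 + 7 = -7)
j = 11 (j = -7 + (-7 - 5*(-5)) = -7 + (-7 + 25) = -7 + 18 = 11)
V(T, C) = T*(4 + T)² (V(T, C) = (4 + T)²*T = T*(4 + T)²)
-8*(V(j, -2) - 57) = -8*(11*(4 + 11)² - 57) = -8*(11*15² - 57) = -8*(11*225 - 57) = -8*(2475 - 57) = -8*2418 = -19344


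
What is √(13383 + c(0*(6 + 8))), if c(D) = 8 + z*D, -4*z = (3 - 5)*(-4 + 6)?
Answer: √13391 ≈ 115.72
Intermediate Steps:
z = 1 (z = -(3 - 5)*(-4 + 6)/4 = -(-1)*2/2 = -¼*(-4) = 1)
c(D) = 8 + D (c(D) = 8 + 1*D = 8 + D)
√(13383 + c(0*(6 + 8))) = √(13383 + (8 + 0*(6 + 8))) = √(13383 + (8 + 0*14)) = √(13383 + (8 + 0)) = √(13383 + 8) = √13391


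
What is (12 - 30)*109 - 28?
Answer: -1990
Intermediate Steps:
(12 - 30)*109 - 28 = -18*109 - 28 = -1962 - 28 = -1990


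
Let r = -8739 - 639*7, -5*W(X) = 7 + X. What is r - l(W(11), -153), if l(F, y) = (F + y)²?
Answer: -943389/25 ≈ -37736.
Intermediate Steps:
W(X) = -7/5 - X/5 (W(X) = -(7 + X)/5 = -7/5 - X/5)
r = -13212 (r = -8739 - 4473 = -13212)
r - l(W(11), -153) = -13212 - ((-7/5 - ⅕*11) - 153)² = -13212 - ((-7/5 - 11/5) - 153)² = -13212 - (-18/5 - 153)² = -13212 - (-783/5)² = -13212 - 1*613089/25 = -13212 - 613089/25 = -943389/25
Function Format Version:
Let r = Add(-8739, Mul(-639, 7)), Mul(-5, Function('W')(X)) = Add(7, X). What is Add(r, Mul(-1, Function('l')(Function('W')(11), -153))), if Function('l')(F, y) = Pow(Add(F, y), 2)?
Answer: Rational(-943389, 25) ≈ -37736.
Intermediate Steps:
Function('W')(X) = Add(Rational(-7, 5), Mul(Rational(-1, 5), X)) (Function('W')(X) = Mul(Rational(-1, 5), Add(7, X)) = Add(Rational(-7, 5), Mul(Rational(-1, 5), X)))
r = -13212 (r = Add(-8739, -4473) = -13212)
Add(r, Mul(-1, Function('l')(Function('W')(11), -153))) = Add(-13212, Mul(-1, Pow(Add(Add(Rational(-7, 5), Mul(Rational(-1, 5), 11)), -153), 2))) = Add(-13212, Mul(-1, Pow(Add(Add(Rational(-7, 5), Rational(-11, 5)), -153), 2))) = Add(-13212, Mul(-1, Pow(Add(Rational(-18, 5), -153), 2))) = Add(-13212, Mul(-1, Pow(Rational(-783, 5), 2))) = Add(-13212, Mul(-1, Rational(613089, 25))) = Add(-13212, Rational(-613089, 25)) = Rational(-943389, 25)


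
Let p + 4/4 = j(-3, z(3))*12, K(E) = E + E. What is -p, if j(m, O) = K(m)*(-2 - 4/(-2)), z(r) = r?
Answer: 1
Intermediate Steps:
K(E) = 2*E
j(m, O) = 0 (j(m, O) = (2*m)*(-2 - 4/(-2)) = (2*m)*(-2 - 4*(-½)) = (2*m)*(-2 + 2) = (2*m)*0 = 0)
p = -1 (p = -1 + 0*12 = -1 + 0 = -1)
-p = -1*(-1) = 1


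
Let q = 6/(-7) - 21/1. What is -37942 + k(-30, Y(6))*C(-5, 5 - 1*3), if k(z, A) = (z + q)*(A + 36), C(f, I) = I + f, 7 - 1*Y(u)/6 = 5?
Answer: -213322/7 ≈ -30475.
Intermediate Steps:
Y(u) = 12 (Y(u) = 42 - 6*5 = 42 - 30 = 12)
q = -153/7 (q = 6*(-⅐) - 21*1 = -6/7 - 21 = -153/7 ≈ -21.857)
k(z, A) = (36 + A)*(-153/7 + z) (k(z, A) = (z - 153/7)*(A + 36) = (-153/7 + z)*(36 + A) = (36 + A)*(-153/7 + z))
-37942 + k(-30, Y(6))*C(-5, 5 - 1*3) = -37942 + (-5508/7 + 36*(-30) - 153/7*12 + 12*(-30))*((5 - 1*3) - 5) = -37942 + (-5508/7 - 1080 - 1836/7 - 360)*((5 - 3) - 5) = -37942 - 17424*(2 - 5)/7 = -37942 - 17424/7*(-3) = -37942 + 52272/7 = -213322/7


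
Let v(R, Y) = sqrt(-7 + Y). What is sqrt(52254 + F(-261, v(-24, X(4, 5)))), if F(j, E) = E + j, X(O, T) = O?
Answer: sqrt(51993 + I*sqrt(3)) ≈ 228.02 + 0.004*I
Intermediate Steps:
sqrt(52254 + F(-261, v(-24, X(4, 5)))) = sqrt(52254 + (sqrt(-7 + 4) - 261)) = sqrt(52254 + (sqrt(-3) - 261)) = sqrt(52254 + (I*sqrt(3) - 261)) = sqrt(52254 + (-261 + I*sqrt(3))) = sqrt(51993 + I*sqrt(3))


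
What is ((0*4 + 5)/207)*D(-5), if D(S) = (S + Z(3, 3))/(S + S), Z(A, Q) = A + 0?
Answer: 1/207 ≈ 0.0048309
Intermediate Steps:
Z(A, Q) = A
D(S) = (3 + S)/(2*S) (D(S) = (S + 3)/(S + S) = (3 + S)/((2*S)) = (3 + S)*(1/(2*S)) = (3 + S)/(2*S))
((0*4 + 5)/207)*D(-5) = ((0*4 + 5)/207)*((1/2)*(3 - 5)/(-5)) = ((0 + 5)*(1/207))*((1/2)*(-1/5)*(-2)) = (5*(1/207))*(1/5) = (5/207)*(1/5) = 1/207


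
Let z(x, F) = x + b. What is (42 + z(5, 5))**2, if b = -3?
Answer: 1936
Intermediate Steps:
z(x, F) = -3 + x (z(x, F) = x - 3 = -3 + x)
(42 + z(5, 5))**2 = (42 + (-3 + 5))**2 = (42 + 2)**2 = 44**2 = 1936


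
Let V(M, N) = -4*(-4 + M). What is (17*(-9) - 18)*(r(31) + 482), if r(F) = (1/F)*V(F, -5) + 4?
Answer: -2557818/31 ≈ -82510.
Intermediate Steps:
V(M, N) = 16 - 4*M
r(F) = 4 + (16 - 4*F)/F (r(F) = (1/F)*(16 - 4*F) + 4 = (16 - 4*F)/F + 4 = 4 + (16 - 4*F)/F)
(17*(-9) - 18)*(r(31) + 482) = (17*(-9) - 18)*(16/31 + 482) = (-153 - 18)*(16*(1/31) + 482) = -171*(16/31 + 482) = -171*14958/31 = -2557818/31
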